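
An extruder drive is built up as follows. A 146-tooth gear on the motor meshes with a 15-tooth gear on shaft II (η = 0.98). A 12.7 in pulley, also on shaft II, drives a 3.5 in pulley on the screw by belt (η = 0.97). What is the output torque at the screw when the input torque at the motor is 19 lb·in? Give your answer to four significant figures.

0.5114 lb·in

gear mesh 15/146 = 0.10274 → τ = 19·0.10274·0.98 = 1.913 lb·in
belt 3.5/12.7 = 0.27559 → τ = 1.913·0.27559·0.97 = 0.51139 lb·in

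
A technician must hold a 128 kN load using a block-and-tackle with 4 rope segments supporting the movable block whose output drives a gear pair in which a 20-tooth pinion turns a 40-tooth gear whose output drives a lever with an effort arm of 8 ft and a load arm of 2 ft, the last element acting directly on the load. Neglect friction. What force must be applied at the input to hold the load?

4 kN

Block-and-tackle MA = number of supporting rope parts = 4.
Gear pair MA = 40/20 = 2.
Lever MA = effort arm / load arm = 8/2 = 4.
Combined ideal MA = 4 × 2 × 4 = 32.
Effort = load / MA = 128 / 32 = 4 kN.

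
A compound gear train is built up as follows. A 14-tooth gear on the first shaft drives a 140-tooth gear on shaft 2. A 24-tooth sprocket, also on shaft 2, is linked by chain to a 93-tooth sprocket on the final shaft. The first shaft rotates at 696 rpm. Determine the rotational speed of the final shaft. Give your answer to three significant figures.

18.0 rpm

gear mesh 140/14 = 10 → 696/10 = 69.6 rpm
chain 93/24 = 3.875 → 69.6/3.875 = 17.961 rpm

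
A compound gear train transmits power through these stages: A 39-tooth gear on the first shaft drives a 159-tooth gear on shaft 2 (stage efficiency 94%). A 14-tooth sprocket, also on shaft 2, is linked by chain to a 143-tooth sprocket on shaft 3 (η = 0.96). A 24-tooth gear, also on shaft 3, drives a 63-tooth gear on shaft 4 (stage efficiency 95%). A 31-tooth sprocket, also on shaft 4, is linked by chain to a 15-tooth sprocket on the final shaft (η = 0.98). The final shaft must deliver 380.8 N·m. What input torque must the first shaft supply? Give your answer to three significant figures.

Overall ratio R = 4.0769 × 10.214 × 2.625 × 0.48387 = 52.893; overall efficiency η = 0.94 × 0.96 × 0.95 × 0.98 = 0.8401.
Input torque = output torque / (R × η) = 380.8 / (52.893 × 0.8401) = 8.5694 N·m.

8.57 N·m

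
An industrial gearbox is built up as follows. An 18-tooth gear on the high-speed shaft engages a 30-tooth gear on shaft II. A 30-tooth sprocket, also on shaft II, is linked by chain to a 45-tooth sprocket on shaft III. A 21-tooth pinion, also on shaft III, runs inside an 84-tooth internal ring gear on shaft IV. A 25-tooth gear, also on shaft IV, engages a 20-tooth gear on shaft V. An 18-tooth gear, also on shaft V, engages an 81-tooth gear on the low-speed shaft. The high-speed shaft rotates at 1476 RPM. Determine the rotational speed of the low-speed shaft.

41 RPM

the high-speed shaft → shaft II (gear mesh, 30/18): 1476 ÷ 1.6667 = 885.6 RPM
shaft II → shaft III (chain, 45/30): 885.6 ÷ 1.5 = 590.4 RPM
shaft III → shaft IV (internal gear, 84/21): 590.4 ÷ 4 = 147.6 RPM
shaft IV → shaft V (gear mesh, 20/25): 147.6 ÷ 0.8 = 184.5 RPM
shaft V → the low-speed shaft (gear mesh, 81/18): 184.5 ÷ 4.5 = 41 RPM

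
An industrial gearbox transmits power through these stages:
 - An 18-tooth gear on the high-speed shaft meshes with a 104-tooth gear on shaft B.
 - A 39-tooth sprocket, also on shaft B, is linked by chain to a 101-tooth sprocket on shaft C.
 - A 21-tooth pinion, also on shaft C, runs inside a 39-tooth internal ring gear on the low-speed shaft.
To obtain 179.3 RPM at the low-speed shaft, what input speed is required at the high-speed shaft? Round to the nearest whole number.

4982 RPM

Overall ratio R = 5.7778 × 2.5897 × 1.8571 = 27.788.
Required input speed = output speed × R = 179.3 × 27.788 = 4982.5 RPM.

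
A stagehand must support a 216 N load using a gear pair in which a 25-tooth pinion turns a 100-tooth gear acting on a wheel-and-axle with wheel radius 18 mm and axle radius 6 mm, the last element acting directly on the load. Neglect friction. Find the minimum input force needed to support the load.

Gear pair MA = 100/25 = 4.
Wheel-and-axle MA = R/r = 18/6 = 3.
Combined ideal MA = 4 × 3 = 12.
Effort = load / MA = 216 / 12 = 18 N.

18 N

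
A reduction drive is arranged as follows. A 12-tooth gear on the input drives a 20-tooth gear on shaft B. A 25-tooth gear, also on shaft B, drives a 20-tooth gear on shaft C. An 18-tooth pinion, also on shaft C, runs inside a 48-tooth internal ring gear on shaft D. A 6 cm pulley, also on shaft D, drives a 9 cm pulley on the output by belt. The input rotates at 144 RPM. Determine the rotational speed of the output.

27 RPM

Gear mesh: ratio = 20/12 = 1.6667, so shaft B turns at 144 / 1.6667 = 86.4 RPM.
Gear mesh: ratio = 20/25 = 0.8, so shaft C turns at 86.4 / 0.8 = 108 RPM.
Internal gear: ratio = 48/18 = 2.6667, so shaft D turns at 108 / 2.6667 = 40.5 RPM.
Belt: ratio = 9/6 = 1.5, so the output turns at 40.5 / 1.5 = 27 RPM.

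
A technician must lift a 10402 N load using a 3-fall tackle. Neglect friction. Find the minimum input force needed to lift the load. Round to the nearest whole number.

Block-and-tackle MA = number of supporting rope parts = 3.
Effort = load / MA = 10402 / 3 = 3467.3 N.

3467 N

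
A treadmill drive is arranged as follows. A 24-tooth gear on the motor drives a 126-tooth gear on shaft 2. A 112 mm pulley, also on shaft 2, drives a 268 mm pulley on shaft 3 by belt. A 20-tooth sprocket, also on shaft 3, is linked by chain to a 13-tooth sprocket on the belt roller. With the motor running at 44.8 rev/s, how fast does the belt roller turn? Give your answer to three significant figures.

5.49 rev/s

Gear mesh: ratio = 126/24 = 5.25, so shaft 2 turns at 44.8 / 5.25 = 8.5333 rev/s.
Belt: ratio = 268/112 = 2.3929, so shaft 3 turns at 8.5333 / 2.3929 = 3.5662 rev/s.
Chain: ratio = 13/20 = 0.65, so the belt roller turns at 3.5662 / 0.65 = 5.4864 rev/s.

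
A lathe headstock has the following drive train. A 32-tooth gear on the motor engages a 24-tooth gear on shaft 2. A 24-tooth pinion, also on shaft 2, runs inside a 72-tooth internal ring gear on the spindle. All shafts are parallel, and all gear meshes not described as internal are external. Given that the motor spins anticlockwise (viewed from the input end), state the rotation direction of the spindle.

clockwise

the motor → shaft 2: external mesh, 1 reversal → CW.
shaft 2 → the spindle: internal mesh, same direction → CW.
1 reversal in total — an odd number — so the spindle turns opposite to the motor.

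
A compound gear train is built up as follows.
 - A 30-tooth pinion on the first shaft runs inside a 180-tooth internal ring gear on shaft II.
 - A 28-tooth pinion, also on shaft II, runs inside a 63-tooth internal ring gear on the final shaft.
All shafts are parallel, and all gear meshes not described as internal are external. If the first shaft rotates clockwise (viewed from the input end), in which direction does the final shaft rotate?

clockwise

the first shaft → shaft II: internal mesh, same direction → CW.
shaft II → the final shaft: internal mesh, same direction → CW.
0 reversals in total — an even number — so the final shaft turns the same way as the first shaft.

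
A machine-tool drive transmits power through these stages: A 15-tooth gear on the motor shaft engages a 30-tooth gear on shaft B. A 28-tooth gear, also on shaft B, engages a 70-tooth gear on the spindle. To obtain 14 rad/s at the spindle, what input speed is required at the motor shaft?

Overall ratio R = 2 × 2.5 = 5.
Required input speed = output speed × R = 14 × 5 = 70 rad/s.

70 rad/s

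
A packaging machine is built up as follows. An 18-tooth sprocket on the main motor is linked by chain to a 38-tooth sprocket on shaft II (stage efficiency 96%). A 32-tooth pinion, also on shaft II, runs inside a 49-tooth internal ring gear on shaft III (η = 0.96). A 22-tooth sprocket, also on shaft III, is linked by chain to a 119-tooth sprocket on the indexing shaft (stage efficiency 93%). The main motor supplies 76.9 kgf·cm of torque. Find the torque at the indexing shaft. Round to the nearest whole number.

1152 kgf·cm

Chain: ratio = 38/18 = 2.1111; torque at shaft II = 76.9 × 2.1111 × 0.96 = 155.85 kgf·cm.
Internal gear: ratio = 49/32 = 1.5312; torque at shaft III = 155.85 × 1.5312 × 0.96 = 229.1 kgf·cm.
Chain: ratio = 119/22 = 5.4091; torque at the indexing shaft = 229.1 × 5.4091 × 0.93 = 1152.5 kgf·cm.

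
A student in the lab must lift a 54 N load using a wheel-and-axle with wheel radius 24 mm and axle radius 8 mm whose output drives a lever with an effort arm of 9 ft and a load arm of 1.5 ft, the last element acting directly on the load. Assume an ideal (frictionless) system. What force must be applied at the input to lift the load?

3 N

Wheel-and-axle MA = R/r = 24/8 = 3.
Lever MA = effort arm / load arm = 9/1.5 = 6.
Combined ideal MA = 3 × 6 = 18.
Effort = load / MA = 54 / 18 = 3 N.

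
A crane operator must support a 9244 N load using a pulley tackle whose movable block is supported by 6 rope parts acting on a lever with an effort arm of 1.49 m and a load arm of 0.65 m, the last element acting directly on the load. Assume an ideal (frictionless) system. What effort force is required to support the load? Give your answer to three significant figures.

672 N

Block-and-tackle MA = number of supporting rope parts = 6.
Lever MA = effort arm / load arm = 1.49/0.65 = 2.2923.
Combined ideal MA = 6 × 2.2923 = 13.754.
Effort = load / MA = 9244 / 13.754 = 672.1 N.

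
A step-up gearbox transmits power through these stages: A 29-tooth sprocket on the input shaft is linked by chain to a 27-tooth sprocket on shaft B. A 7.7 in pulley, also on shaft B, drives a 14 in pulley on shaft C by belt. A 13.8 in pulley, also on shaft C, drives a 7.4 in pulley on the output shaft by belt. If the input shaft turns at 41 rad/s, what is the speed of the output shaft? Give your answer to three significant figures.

the input shaft → shaft B (chain, 27/29): 41 ÷ 0.93103 = 44.037 rad/s
shaft B → shaft C (belt, 14/7.7): 44.037 ÷ 1.8182 = 24.22 rad/s
shaft C → the output shaft (belt, 7.4/13.8): 24.22 ÷ 0.53623 = 45.168 rad/s

45.2 rad/s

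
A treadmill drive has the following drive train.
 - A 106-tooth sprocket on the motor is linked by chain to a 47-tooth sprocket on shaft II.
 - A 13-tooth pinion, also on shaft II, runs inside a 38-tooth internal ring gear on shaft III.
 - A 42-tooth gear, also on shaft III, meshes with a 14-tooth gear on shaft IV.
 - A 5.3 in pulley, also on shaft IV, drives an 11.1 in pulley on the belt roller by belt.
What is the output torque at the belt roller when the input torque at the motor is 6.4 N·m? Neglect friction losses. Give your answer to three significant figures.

5.79 N·m

After the chain (47/106): 6.4 × 0.4434 = 2.8377 N·m
After the internal gear (38/13): 2.8377 × 2.9231 = 8.2949 N·m
After the gear mesh (14/42): 8.2949 × 0.33333 = 2.765 N·m
After the belt (11.1/5.3): 2.765 × 2.0943 = 5.7908 N·m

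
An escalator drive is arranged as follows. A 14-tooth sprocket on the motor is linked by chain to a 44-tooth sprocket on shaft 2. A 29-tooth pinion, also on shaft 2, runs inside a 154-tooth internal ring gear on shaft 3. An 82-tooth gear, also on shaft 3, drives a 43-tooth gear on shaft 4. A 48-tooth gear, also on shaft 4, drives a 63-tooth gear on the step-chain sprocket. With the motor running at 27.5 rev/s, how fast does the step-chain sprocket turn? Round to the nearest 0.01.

2.39 rev/s

the motor → shaft 2 (chain, 44/14): 27.5 ÷ 3.1429 = 8.75 rev/s
shaft 2 → shaft 3 (internal gear, 154/29): 8.75 ÷ 5.3103 = 1.6477 rev/s
shaft 3 → shaft 4 (gear mesh, 43/82): 1.6477 ÷ 0.52439 = 3.1422 rev/s
shaft 4 → the step-chain sprocket (gear mesh, 63/48): 3.1422 ÷ 1.3125 = 2.394 rev/s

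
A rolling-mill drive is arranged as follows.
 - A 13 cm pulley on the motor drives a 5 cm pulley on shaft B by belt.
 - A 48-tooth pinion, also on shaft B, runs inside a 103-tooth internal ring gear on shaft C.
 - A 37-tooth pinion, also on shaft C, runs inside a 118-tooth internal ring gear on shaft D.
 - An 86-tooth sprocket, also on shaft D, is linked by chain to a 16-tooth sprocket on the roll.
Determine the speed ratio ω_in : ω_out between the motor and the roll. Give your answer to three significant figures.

Each stage contributes driven/driver: belt 5/13 = 0.38462, internal gear 103/48 = 2.1458, internal gear 118/37 = 3.1892, chain 16/86 = 0.18605.
Overall: 0.38462 × 2.1458 × 3.1892 × 0.18605 = 0.48969.

0.490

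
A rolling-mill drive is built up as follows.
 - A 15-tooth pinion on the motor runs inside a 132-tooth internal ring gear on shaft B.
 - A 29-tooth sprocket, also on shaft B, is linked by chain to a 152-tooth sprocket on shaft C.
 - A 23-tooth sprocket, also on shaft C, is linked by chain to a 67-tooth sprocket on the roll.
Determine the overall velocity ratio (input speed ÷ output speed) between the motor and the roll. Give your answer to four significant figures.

134.4

Each stage contributes driven/driver: internal gear 132/15 = 8.8, chain 152/29 = 5.2414, chain 67/23 = 2.913.
Overall: 8.8 × 5.2414 × 2.913 = 134.36.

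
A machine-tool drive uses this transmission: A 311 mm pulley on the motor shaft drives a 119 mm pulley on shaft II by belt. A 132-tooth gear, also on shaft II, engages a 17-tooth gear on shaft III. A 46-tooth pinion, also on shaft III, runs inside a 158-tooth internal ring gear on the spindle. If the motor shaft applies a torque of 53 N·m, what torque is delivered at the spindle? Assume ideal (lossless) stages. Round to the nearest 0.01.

8.97 N·m

Belt: ratio = 119/311 = 0.38264; torque at shaft II = 53 × 0.38264 = 20.28 N·m.
Gear mesh: ratio = 17/132 = 0.12879; torque at shaft III = 20.28 × 0.12879 = 2.6118 N·m.
Internal gear: ratio = 158/46 = 3.4348; torque at the spindle = 2.6118 × 3.4348 = 8.9709 N·m.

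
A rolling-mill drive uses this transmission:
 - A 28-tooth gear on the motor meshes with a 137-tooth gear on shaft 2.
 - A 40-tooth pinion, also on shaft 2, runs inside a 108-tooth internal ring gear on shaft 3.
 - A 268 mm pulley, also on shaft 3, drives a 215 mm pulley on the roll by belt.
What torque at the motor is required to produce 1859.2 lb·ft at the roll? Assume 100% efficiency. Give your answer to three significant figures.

Overall ratio R = 4.8929 × 2.7 × 0.80224 = 10.598.
Input torque = output torque / R = 1859.2 / 10.598 = 175.43 lb·ft.

175 lb·ft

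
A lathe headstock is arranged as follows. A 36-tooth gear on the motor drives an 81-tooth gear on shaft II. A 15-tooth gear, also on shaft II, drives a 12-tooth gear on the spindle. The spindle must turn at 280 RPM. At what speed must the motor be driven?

Overall ratio R = 2.25 × 0.8 = 1.8.
Required input speed = output speed × R = 280 × 1.8 = 504 RPM.

504 RPM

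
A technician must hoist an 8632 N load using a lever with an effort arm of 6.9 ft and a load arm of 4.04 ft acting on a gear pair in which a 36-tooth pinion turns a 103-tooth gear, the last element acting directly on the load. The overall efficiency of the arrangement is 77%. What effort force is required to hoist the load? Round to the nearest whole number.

Lever MA = effort arm / load arm = 6.9/4.04 = 1.7079.
Gear pair MA = 103/36 = 2.8611.
Combined ideal MA = 1.7079 × 2.8611 = 4.8866.
Actual MA = 4.8866 × 0.77 = 3.7626.
Effort = load / actual MA = 8632 / 3.7626 = 2294.1 N.

2294 N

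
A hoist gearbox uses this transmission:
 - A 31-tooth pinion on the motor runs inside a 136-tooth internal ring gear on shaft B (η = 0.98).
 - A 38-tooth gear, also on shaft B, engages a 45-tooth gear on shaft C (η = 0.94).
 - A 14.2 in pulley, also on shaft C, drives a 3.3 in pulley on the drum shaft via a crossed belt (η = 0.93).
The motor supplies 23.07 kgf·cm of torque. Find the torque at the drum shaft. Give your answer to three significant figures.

Internal gear: ratio = 136/31 = 4.3871; torque at shaft B = 23.07 × 4.3871 × 0.98 = 99.186 kgf·cm.
Gear mesh: ratio = 45/38 = 1.1842; torque at shaft C = 99.186 × 1.1842 × 0.94 = 110.41 kgf·cm.
Belt: ratio = 3.3/14.2 = 0.23239; torque at the drum shaft = 110.41 × 0.23239 × 0.93 = 23.863 kgf·cm.

23.9 kgf·cm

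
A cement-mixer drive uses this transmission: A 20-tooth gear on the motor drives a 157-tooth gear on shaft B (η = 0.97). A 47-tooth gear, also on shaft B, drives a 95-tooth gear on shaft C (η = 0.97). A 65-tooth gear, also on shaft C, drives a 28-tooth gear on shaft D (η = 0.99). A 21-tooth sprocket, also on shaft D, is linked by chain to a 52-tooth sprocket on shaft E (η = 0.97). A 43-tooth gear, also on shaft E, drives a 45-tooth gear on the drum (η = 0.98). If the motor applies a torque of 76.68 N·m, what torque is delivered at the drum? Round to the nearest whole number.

After the gear mesh (157/20): 76.68 × 7.85 × 0.97 = 583.88 N·m
After the gear mesh (95/47): 583.88 × 2.0213 × 0.97 = 1144.8 N·m
After the gear mesh (28/65): 1144.8 × 0.43077 × 0.99 = 488.2 N·m
After the chain (52/21): 488.2 × 2.4762 × 0.97 = 1172.6 N·m
After the gear mesh (45/43): 1172.6 × 1.0465 × 0.98 = 1202.6 N·m

1203 N·m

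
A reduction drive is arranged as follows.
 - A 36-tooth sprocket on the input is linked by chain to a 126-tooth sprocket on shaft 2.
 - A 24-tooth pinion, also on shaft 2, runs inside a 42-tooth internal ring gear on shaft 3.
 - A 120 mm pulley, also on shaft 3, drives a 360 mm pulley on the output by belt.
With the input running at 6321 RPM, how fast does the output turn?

344 RPM

the input → shaft 2 (chain, 126/36): 6321 ÷ 3.5 = 1806 RPM
shaft 2 → shaft 3 (internal gear, 42/24): 1806 ÷ 1.75 = 1032 RPM
shaft 3 → the output (belt, 360/120): 1032 ÷ 3 = 344 RPM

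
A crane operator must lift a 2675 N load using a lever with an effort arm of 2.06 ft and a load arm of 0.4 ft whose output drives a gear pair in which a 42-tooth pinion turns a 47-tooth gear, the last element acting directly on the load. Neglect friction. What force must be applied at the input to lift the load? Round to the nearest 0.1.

464.2 N

Lever MA = effort arm / load arm = 2.06/0.4 = 5.15.
Gear pair MA = 47/42 = 1.119.
Combined ideal MA = 5.15 × 1.119 = 5.7631.
Effort = load / MA = 2675 / 5.7631 = 464.16 N.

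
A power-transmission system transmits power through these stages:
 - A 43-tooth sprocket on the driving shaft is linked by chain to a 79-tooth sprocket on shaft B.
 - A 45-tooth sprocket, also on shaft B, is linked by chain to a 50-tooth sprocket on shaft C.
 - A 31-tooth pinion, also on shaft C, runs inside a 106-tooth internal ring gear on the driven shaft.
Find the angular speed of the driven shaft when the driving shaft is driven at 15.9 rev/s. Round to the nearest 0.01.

the driving shaft → shaft B (chain, 79/43): 15.9 ÷ 1.8372 = 8.6544 rev/s
shaft B → shaft C (chain, 50/45): 8.6544 ÷ 1.1111 = 7.789 rev/s
shaft C → the driven shaft (internal gear, 106/31): 7.789 ÷ 3.4194 = 2.2779 rev/s

2.28 rev/s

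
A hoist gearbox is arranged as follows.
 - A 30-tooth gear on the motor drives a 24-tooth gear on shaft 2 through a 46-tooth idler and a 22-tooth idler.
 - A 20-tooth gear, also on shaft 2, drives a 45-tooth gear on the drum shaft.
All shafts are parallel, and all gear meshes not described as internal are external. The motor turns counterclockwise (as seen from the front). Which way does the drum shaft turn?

the motor → shaft 2: driver → idler → idler → driven is 3 external meshes, 3 reversals → CW.
shaft 2 → the drum shaft: external mesh, 1 reversal → CCW.
4 reversals in total — an even number — so the drum shaft turns the same way as the motor.

counterclockwise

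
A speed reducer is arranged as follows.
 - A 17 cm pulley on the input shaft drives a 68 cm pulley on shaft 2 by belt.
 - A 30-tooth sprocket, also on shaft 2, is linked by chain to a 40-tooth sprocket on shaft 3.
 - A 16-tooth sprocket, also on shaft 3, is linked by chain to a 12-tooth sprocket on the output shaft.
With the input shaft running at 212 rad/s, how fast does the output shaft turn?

53 rad/s

Belt: ratio = 68/17 = 4, so shaft 2 turns at 212 / 4 = 53 rad/s.
Chain: ratio = 40/30 = 1.3333, so shaft 3 turns at 53 / 1.3333 = 39.75 rad/s.
Chain: ratio = 12/16 = 0.75, so the output shaft turns at 39.75 / 0.75 = 53 rad/s.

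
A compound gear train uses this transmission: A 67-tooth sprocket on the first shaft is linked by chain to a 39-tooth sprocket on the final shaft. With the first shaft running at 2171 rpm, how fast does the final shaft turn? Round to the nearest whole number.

3730 rpm

the first shaft → the final shaft (chain, 39/67): 2171 ÷ 0.58209 = 3729.7 rpm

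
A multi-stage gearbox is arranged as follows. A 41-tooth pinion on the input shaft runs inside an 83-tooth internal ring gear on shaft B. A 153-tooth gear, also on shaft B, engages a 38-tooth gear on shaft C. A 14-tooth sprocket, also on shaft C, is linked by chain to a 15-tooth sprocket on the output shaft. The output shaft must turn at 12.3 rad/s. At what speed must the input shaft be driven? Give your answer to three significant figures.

6.63 rad/s

Overall ratio R = 2.0244 × 0.24837 × 1.0714 = 0.5387.
Required input speed = output speed × R = 12.3 × 0.5387 = 6.6261 rad/s.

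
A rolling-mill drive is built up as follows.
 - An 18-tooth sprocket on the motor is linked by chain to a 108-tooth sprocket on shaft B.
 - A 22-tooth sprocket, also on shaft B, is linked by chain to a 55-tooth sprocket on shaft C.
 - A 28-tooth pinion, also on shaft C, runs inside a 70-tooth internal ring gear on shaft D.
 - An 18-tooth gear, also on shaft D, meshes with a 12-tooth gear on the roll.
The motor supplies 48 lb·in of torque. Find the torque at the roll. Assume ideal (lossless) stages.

1200 lb·in

chain 108/18 = 6 → τ = 48·6 = 288 lb·in
chain 55/22 = 2.5 → τ = 288·2.5 = 720 lb·in
internal gear 70/28 = 2.5 → τ = 720·2.5 = 1800 lb·in
gear mesh 12/18 = 0.66667 → τ = 1800·0.66667 = 1200 lb·in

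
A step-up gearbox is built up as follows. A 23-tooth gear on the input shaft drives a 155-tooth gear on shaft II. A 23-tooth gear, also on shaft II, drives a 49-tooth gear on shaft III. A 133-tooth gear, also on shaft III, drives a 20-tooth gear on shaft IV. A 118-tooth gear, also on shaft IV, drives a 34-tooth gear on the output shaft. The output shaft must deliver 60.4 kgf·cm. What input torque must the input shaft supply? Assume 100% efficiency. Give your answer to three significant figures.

97.1 kgf·cm

Overall ratio R = 6.7391 × 2.1304 × 0.15038 × 0.28814 = 0.62208.
Input torque = output torque / R = 60.4 / 0.62208 = 97.093 kgf·cm.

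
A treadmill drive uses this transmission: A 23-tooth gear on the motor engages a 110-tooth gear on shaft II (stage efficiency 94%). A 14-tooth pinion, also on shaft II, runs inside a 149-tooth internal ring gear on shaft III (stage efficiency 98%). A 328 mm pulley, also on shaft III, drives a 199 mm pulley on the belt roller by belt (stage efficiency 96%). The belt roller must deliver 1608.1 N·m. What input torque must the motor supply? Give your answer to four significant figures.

58.88 N·m

Overall ratio R = 4.7826 × 10.643 × 0.60671 = 30.882; overall efficiency η = 0.94 × 0.98 × 0.96 = 0.8844.
Input torque = output torque / (R × η) = 1608.1 / (30.882 × 0.8844) = 58.882 N·m.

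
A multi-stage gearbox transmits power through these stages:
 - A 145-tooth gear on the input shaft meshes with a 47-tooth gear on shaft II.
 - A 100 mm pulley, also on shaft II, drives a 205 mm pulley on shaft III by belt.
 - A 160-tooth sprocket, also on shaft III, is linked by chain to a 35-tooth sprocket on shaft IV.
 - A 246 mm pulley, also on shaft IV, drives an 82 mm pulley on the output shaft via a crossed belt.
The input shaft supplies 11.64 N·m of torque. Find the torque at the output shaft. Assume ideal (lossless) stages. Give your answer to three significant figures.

0.564 N·m

Gear mesh: ratio = 47/145 = 0.32414; torque at shaft II = 11.64 × 0.32414 = 3.773 N·m.
Belt: ratio = 205/100 = 2.05; torque at shaft III = 3.773 × 2.05 = 7.7346 N·m.
Chain: ratio = 35/160 = 0.21875; torque at shaft IV = 7.7346 × 0.21875 = 1.6919 N·m.
Belt: ratio = 82/246 = 0.33333; torque at the output shaft = 1.6919 × 0.33333 = 0.56398 N·m.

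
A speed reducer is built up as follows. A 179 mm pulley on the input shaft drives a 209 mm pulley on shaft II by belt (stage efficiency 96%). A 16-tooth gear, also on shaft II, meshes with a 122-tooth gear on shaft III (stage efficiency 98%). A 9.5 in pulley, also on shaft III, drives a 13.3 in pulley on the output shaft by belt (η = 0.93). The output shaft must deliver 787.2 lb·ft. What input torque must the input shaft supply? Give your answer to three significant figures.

72.2 lb·ft

Overall ratio R = 1.1676 × 7.625 × 1.4 = 12.464; overall efficiency η = 0.96 × 0.98 × 0.93 = 0.8749.
Input torque = output torque / (R × η) = 787.2 / (12.464 × 0.8749) = 72.184 lb·ft.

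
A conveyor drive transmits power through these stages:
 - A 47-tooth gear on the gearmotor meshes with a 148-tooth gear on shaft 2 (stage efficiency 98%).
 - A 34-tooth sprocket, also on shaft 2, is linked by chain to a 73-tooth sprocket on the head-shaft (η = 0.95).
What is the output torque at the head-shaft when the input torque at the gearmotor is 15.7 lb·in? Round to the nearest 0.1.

98.8 lb·in

Gear mesh: ratio = 148/47 = 3.1489; torque at shaft 2 = 15.7 × 3.1489 × 0.98 = 48.45 lb·in.
Chain: ratio = 73/34 = 2.1471; torque at the head-shaft = 48.45 × 2.1471 × 0.95 = 98.823 lb·in.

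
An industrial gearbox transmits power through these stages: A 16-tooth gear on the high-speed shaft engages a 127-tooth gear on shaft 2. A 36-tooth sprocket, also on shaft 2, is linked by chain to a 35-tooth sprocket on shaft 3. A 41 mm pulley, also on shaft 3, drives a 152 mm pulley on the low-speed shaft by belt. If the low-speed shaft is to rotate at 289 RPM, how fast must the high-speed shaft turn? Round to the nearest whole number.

Overall ratio R = 7.9375 × 0.97222 × 3.7073 = 28.609.
Required input speed = output speed × R = 289 × 28.609 = 8268.1 RPM.

8268 RPM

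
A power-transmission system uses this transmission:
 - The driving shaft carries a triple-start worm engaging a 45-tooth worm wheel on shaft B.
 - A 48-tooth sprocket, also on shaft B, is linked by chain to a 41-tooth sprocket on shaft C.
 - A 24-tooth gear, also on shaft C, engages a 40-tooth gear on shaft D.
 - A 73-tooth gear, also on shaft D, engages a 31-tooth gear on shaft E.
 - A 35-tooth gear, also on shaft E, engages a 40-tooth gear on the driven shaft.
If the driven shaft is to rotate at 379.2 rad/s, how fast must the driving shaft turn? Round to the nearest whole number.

Overall ratio R = 15 × 0.85417 × 1.6667 × 0.42466 × 1.1429 = 10.364.
Required input speed = output speed × R = 379.2 × 10.364 = 3929.9 rad/s.

3930 rad/s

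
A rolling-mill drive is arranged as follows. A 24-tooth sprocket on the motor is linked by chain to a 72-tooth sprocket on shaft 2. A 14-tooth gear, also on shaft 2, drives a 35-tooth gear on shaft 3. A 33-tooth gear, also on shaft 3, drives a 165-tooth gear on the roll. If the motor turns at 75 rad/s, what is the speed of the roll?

chain 72/24 = 3 → 75/3 = 25 rad/s
gear mesh 35/14 = 2.5 → 25/2.5 = 10 rad/s
gear mesh 165/33 = 5 → 10/5 = 2 rad/s

2 rad/s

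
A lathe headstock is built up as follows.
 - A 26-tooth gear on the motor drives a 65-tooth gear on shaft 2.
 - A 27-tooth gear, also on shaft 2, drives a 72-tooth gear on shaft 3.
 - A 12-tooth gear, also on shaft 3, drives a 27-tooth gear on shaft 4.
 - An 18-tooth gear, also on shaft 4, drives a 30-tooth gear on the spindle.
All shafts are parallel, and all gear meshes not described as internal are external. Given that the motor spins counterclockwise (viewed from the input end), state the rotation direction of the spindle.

counterclockwise

the motor → shaft 2: external mesh, 1 reversal → CW.
shaft 2 → shaft 3: external mesh, 1 reversal → CCW.
shaft 3 → shaft 4: external mesh, 1 reversal → CW.
shaft 4 → the spindle: external mesh, 1 reversal → CCW.
4 reversals in total — an even number — so the spindle turns the same way as the motor.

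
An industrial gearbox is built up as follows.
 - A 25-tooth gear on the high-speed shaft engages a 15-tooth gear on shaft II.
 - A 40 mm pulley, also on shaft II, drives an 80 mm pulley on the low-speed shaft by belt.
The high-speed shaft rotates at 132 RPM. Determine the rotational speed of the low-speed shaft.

Gear mesh: ratio = 15/25 = 0.6, so shaft II turns at 132 / 0.6 = 220 RPM.
Belt: ratio = 80/40 = 2, so the low-speed shaft turns at 220 / 2 = 110 RPM.

110 RPM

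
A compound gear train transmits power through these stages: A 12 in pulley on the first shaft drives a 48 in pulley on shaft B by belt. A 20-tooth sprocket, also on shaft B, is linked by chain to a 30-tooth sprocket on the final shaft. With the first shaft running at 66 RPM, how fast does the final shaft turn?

Belt: ratio = 48/12 = 4, so shaft B turns at 66 / 4 = 16.5 RPM.
Chain: ratio = 30/20 = 1.5, so the final shaft turns at 16.5 / 1.5 = 11 RPM.

11 RPM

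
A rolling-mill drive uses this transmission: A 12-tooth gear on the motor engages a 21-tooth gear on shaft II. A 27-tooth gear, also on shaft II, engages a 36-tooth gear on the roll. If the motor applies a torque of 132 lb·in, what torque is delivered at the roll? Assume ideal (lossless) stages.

Gear mesh: ratio = 21/12 = 1.75; torque at shaft II = 132 × 1.75 = 231 lb·in.
Gear mesh: ratio = 36/27 = 1.3333; torque at the roll = 231 × 1.3333 = 308 lb·in.

308 lb·in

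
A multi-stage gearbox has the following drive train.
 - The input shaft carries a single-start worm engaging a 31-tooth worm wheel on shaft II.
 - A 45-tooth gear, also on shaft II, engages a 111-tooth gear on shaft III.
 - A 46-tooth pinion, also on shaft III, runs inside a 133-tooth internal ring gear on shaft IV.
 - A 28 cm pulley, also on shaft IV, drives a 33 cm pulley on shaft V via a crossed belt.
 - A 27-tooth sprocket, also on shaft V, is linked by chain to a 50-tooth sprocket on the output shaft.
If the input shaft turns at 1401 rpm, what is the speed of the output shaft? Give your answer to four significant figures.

Worm: ratio = 31/1 = 31, so shaft II turns at 1401 / 31 = 45.194 rpm.
Gear mesh: ratio = 111/45 = 2.4667, so shaft III turns at 45.194 / 2.4667 = 18.322 rpm.
Internal gear: ratio = 133/46 = 2.8913, so shaft IV turns at 18.322 / 2.8913 = 6.3368 rpm.
Belt: ratio = 33/28 = 1.1786, so shaft V turns at 6.3368 / 1.1786 = 5.3767 rpm.
Chain: ratio = 50/27 = 1.8519, so the output shaft turns at 5.3767 / 1.8519 = 2.9034 rpm.

2.903 rpm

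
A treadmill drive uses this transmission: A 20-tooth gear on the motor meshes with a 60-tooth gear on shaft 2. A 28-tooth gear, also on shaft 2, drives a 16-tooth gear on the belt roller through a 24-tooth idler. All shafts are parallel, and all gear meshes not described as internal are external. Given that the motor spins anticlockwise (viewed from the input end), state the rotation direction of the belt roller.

clockwise

the motor → shaft 2: external mesh, 1 reversal → CW.
shaft 2 → the belt roller: driver → idler → driven is 2 external meshes, 2 reversals → CW.
3 reversals in total — an odd number — so the belt roller turns opposite to the motor.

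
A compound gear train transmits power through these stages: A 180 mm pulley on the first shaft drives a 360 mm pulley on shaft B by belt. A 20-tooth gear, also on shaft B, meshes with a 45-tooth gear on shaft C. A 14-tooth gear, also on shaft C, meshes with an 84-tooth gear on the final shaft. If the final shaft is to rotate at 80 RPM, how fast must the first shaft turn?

2160 RPM

Overall ratio R = 2 × 2.25 × 6 = 27.
Required input speed = output speed × R = 80 × 27 = 2160 RPM.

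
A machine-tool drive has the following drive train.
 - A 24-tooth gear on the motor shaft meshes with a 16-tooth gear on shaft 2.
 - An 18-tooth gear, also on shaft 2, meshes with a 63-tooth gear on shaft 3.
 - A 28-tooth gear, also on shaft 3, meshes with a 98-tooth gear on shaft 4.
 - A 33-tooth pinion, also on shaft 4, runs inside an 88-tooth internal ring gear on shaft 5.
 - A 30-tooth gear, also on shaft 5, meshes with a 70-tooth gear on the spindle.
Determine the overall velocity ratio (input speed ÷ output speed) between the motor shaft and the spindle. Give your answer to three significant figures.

Each stage contributes driven/driver: gear mesh 16/24 = 0.66667, gear mesh 63/18 = 3.5, gear mesh 98/28 = 3.5, internal gear 88/33 = 2.6667, gear mesh 70/30 = 2.3333.
Overall: 0.66667 × 3.5 × 3.5 × 2.6667 × 2.3333 = 50.815.

50.8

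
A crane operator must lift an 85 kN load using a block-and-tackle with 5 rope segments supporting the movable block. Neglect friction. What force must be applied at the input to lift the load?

17 kN

Block-and-tackle MA = number of supporting rope parts = 5.
Effort = load / MA = 85 / 5 = 17 kN.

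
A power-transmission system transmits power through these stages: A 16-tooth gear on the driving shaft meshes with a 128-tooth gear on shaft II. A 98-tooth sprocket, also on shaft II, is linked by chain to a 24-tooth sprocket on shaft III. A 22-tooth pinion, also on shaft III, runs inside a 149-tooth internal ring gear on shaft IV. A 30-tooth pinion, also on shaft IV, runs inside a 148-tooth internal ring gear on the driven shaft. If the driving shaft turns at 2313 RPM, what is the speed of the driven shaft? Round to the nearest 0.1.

35.3 RPM

gear mesh 128/16 = 8 → 2313/8 = 289.12 RPM
chain 24/98 = 0.2449 → 289.12/0.2449 = 1180.6 RPM
internal gear 149/22 = 6.7727 → 1180.6/6.7727 = 174.32 RPM
internal gear 148/30 = 4.9333 → 174.32/4.9333 = 35.334 RPM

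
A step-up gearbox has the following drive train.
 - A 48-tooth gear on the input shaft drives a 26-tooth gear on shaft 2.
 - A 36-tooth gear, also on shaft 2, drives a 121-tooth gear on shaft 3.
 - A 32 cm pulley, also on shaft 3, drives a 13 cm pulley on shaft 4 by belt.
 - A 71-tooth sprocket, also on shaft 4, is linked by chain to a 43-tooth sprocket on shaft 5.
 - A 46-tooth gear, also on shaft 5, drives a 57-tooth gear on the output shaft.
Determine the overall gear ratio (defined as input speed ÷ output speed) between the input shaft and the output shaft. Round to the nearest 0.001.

Each stage contributes driven/driver: gear mesh 26/48 = 0.54167, gear mesh 121/36 = 3.3611, belt 13/32 = 0.40625, chain 43/71 = 0.60563, gear mesh 57/46 = 1.2391.
Overall: 0.54167 × 3.3611 × 0.40625 × 0.60563 × 1.2391 = 0.55505.

0.555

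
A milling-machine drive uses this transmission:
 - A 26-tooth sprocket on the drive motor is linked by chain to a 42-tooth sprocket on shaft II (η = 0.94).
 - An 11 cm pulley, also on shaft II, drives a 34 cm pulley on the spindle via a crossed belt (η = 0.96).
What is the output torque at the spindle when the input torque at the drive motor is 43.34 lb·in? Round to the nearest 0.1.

195.3 lb·in

After the chain (42/26): 43.34 × 1.6154 × 0.94 = 65.81 lb·in
After the belt (34/11): 65.81 × 3.0909 × 0.96 = 195.28 lb·in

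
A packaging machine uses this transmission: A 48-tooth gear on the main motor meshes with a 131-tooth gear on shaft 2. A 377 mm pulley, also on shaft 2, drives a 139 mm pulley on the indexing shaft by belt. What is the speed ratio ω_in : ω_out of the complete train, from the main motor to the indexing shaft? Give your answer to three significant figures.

Each stage contributes driven/driver: gear mesh 131/48 = 2.7292, belt 139/377 = 0.3687.
Overall: 2.7292 × 0.3687 = 1.0062.

1.01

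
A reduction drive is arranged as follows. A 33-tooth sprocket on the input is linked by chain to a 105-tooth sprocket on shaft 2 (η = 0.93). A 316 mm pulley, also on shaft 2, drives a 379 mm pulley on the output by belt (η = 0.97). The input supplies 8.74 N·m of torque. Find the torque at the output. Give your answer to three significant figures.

Chain: ratio = 105/33 = 3.1818; torque at shaft 2 = 8.74 × 3.1818 × 0.93 = 25.862 N·m.
Belt: ratio = 379/316 = 1.1994; torque at the output = 25.862 × 1.1994 × 0.97 = 30.088 N·m.

30.1 N·m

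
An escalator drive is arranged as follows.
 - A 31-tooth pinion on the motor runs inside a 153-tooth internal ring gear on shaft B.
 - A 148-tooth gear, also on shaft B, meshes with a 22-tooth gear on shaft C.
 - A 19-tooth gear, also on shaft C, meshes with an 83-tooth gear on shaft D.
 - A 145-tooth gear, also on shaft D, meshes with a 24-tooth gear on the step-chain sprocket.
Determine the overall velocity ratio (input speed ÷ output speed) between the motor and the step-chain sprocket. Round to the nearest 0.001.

Each stage contributes driven/driver: internal gear 153/31 = 4.9355, gear mesh 22/148 = 0.14865, gear mesh 83/19 = 4.3684, gear mesh 24/145 = 0.16552.
Overall: 4.9355 × 0.14865 × 4.3684 × 0.16552 = 0.53047.

0.530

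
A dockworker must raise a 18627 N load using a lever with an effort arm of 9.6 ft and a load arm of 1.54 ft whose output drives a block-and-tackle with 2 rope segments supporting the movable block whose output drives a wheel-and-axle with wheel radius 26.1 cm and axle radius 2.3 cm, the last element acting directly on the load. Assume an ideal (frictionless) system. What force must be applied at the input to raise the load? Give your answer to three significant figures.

Lever MA = effort arm / load arm = 9.6/1.54 = 6.2338.
Block-and-tackle MA = number of supporting rope parts = 2.
Wheel-and-axle MA = R/r = 26.1/2.3 = 11.348.
Combined ideal MA = 6.2338 × 2 × 11.348 = 141.48.
Effort = load / MA = 18627 / 141.48 = 131.66 N.

132 N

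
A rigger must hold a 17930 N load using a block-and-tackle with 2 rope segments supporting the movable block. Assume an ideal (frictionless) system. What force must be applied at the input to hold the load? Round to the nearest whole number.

Block-and-tackle MA = number of supporting rope parts = 2.
Effort = load / MA = 17930 / 2 = 8965 N.

8965 N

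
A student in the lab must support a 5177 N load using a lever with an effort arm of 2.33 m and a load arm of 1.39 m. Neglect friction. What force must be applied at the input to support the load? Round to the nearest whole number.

3088 N

Lever MA = effort arm / load arm = 2.33/1.39 = 1.6763.
Effort = load / MA = 5177 / 1.6763 = 3088.4 N.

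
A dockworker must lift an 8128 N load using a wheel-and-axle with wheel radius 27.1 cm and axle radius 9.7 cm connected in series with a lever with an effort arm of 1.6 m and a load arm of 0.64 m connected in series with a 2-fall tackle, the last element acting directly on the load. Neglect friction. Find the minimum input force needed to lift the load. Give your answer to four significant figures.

Wheel-and-axle MA = R/r = 27.1/9.7 = 2.7938.
Lever MA = effort arm / load arm = 1.6/0.64 = 2.5.
Block-and-tackle MA = number of supporting rope parts = 2.
Combined ideal MA = 2.7938 × 2.5 × 2 = 13.969.
Effort = load / MA = 8128 / 13.969 = 581.86 N.

581.9 N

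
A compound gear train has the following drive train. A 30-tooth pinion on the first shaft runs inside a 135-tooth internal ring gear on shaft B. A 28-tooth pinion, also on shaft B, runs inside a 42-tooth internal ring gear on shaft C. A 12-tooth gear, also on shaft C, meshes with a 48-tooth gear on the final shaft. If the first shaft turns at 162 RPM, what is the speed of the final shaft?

the first shaft → shaft B (internal gear, 135/30): 162 ÷ 4.5 = 36 RPM
shaft B → shaft C (internal gear, 42/28): 36 ÷ 1.5 = 24 RPM
shaft C → the final shaft (gear mesh, 48/12): 24 ÷ 4 = 6 RPM

6 RPM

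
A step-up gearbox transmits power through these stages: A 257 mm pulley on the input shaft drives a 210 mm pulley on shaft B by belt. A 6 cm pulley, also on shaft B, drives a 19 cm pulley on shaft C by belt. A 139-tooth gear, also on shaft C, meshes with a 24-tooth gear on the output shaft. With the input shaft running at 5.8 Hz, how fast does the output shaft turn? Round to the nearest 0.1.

13.0 Hz

belt 210/257 = 0.81712 → 5.8/0.81712 = 7.0981 Hz
belt 19/6 = 3.1667 → 7.0981/3.1667 = 2.2415 Hz
gear mesh 24/139 = 0.17266 → 2.2415/0.17266 = 12.982 Hz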